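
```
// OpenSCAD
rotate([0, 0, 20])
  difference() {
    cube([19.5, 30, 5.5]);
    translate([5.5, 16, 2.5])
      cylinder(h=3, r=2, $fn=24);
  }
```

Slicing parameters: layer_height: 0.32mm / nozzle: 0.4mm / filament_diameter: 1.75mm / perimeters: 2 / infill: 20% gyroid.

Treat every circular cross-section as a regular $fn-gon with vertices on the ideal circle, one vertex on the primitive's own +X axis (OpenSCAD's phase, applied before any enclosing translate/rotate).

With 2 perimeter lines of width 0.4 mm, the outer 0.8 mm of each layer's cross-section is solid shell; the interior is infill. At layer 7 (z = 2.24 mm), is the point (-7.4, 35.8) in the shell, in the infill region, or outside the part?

outside

At z = 2.24 mm: the cube is present — its section is the full 19.5×30 rectangle; the cylinder at (5.5, 16) does not reach this height (z outside [2.5, 5.5]); After the difference (first − rest): none of the subtracted shapes is present at this height, so the 19.5×30 cube is unchanged — 1 connected region; (whole slice rotated 20° about Z — lengths, areas and connectivity unchanged). Overall, the cross-section is a single solid region. Undo the 20° rotation: the query point maps to (5.291, 36.172) in the un-rotated model frame. The nearest boundary edge runs (19.50, 30.00)→(0.00, 30.00); distance from the point to it = 6.17 mm. The point is not inside any of the regions above, so it lies outside the cross-section (6.17 mm from the nearest boundary).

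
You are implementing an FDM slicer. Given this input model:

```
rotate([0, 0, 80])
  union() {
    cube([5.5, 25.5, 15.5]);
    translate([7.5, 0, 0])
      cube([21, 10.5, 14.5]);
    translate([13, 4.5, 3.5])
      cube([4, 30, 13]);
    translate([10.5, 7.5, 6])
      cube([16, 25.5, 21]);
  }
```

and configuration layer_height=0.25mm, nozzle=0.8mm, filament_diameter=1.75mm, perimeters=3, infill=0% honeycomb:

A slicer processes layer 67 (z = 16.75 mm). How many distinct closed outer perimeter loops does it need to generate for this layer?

At z = 16.75 mm: the cube is absent (z outside [0, 15.5]); the cube at (7.5, 0) is absent (z outside [0, 14.5]); the cube at (13, 4.5) does not reach this height (z outside [3.5, 16.5]); the 16×25.5 cube at (10.5, 7.5) contributes its full rectangle; Merging all regions: only the 16×25.5 cube at (10.5, 7.5) is present, so the union is just that shape — 1 connected region; (whole slice rotated 80° about Z — lengths, areas and connectivity unchanged). The result has 1 disconnected region.

1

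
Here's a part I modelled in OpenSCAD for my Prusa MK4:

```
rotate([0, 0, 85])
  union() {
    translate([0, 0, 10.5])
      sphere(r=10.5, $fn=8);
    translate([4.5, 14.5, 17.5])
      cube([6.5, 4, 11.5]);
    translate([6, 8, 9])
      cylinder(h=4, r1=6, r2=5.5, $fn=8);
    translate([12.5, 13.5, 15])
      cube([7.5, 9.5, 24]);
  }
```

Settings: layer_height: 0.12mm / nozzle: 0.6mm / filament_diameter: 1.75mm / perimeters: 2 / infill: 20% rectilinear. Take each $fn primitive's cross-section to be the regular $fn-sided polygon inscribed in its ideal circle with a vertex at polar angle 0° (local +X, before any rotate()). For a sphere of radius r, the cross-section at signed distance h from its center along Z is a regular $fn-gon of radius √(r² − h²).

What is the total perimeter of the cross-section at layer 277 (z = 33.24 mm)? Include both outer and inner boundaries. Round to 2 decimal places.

At z = 33.24 mm: the sphere is not intersected at this z (|z−center|=22.740 > r=10.5); the cube at (4.5, 14.5) is absent (z outside [17.5, 29]); the cone at (6, 8) does not reach this height (z outside [9, 13]); the 7.5×9.5 cube at (12.5, 13.5) contributes its full rectangle (perimeter 34.00 mm); Taking the union: only the 7.5×9.5 cube at (12.5, 13.5) is present, so the union is just that shape — boundary = 34.00 mm; (whole slice rotated 85° about Z — lengths, areas and connectivity unchanged). Overall, the cross-section is a single solid region. Total boundary length (outer) = 34.00 mm.

34.00 mm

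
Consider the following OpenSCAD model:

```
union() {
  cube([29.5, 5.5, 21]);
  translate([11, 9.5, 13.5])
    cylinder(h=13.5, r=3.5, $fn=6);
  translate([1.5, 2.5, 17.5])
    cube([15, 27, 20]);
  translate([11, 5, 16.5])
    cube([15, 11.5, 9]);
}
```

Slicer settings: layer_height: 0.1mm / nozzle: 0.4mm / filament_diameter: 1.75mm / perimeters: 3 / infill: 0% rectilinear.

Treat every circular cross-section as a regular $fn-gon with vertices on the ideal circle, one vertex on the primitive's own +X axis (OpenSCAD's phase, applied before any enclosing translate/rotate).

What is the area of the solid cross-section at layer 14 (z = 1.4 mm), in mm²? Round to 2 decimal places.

162.25 mm²

At z = 1.4 mm: the 29.5×5.5 cube contributes its full rectangle (area 162.25 mm²); the cylinder at (11, 9.5) is absent (z outside [13.5, 27]); the cube at (1.5, 2.5) is absent (z outside [17.5, 37.5]); the cube at (11, 5) is not intersected at this z (z outside [16.5, 25.5]); Merging all regions: only the 29.5×5.5 cube is present, so the union is just that shape — area = 162.25 mm². Overall, the cross-section is a single solid region. Net area = 162.25 mm².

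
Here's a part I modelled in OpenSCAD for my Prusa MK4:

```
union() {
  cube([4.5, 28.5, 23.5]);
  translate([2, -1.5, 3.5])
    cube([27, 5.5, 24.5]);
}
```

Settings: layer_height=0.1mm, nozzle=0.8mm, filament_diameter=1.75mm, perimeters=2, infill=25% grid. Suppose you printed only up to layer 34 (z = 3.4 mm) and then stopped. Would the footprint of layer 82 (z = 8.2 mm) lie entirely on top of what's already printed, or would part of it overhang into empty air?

Compare the two slices. At z = 3.4: the cube is present — its section is the full 4.5×28.5 rectangle (area 128.25 mm²); the cube at (2, -1.5) is not intersected at this z (z outside [3.5, 28]); Taking the union: only the 4.5×28.5 cube is present, so the union is just that shape — area = 128.25 mm². At z = 8.2: the cube (footprint 4.5×28.5) is included at this height (area 128.25 mm²); the cube at (2, -1.5) (footprint 27×5.5) is included at this height (area 148.50 mm²); Combining (union): the regions partially overlap — summed areas 276.75 mm² minus the doubly-counted overlap 10.00 mm² gives 266.75 mm² — area = 266.75 mm². Checking containment: at z = 8.2 the cross-section extends beyond the z = 3.4 cross-section by about 138.50 mm².

part overhangs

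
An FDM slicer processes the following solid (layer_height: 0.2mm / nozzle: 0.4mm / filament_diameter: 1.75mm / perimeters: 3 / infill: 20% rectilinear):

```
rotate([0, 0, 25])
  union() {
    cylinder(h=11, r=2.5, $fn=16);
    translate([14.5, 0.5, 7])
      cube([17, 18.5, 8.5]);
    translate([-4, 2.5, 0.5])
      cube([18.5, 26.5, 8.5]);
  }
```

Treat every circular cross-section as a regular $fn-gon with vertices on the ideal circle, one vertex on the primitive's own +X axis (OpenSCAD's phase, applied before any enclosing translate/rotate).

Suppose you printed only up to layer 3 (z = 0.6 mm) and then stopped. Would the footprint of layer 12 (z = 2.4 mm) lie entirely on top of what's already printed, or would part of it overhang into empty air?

entirely on top

Compare the two slices. At z = 0.6: the r=2.5 cylinder contributes a regular 16-gon of circumradius 2.5 (area = (16/2)·2.500²·sin(360°/16) = 19.13 mm²); the cube at (14.5, 0.5) is not intersected at this z (z outside [7, 15.5]); the cube at (-4, 2.5) (footprint 18.5×26.5) is included at this height (area 490.25 mm²); Merging all regions: the 2 present regions are separate (no shared area or edge), so areas and boundary lengths simply add and each stays a separate island — area = 509.38 mm²; (whole slice rotated 25° about Z — lengths, areas and connectivity unchanged). At z = 2.4: the cylinder: section is a regular 16-gon, circumradius r=2.5 (area = (16/2)·2.500²·sin(360°/16) = 19.13 mm²); the cube at (14.5, 0.5) is not intersected at this z (z outside [7, 15.5]); the cube at (-4, 2.5) (footprint 18.5×26.5) is included at this height (area 490.25 mm²); Merging all regions: the 2 present regions are separate (no shared area or edge), so areas and boundary lengths simply add and each stays a separate island — area = 509.38 mm²; (rotated 25° about Z; rotation is an isometry so areas/perimeters/island counts are preserved). Checking containment: the cross-section at z = 2.4 is a subset of the cross-section at z = 0.6.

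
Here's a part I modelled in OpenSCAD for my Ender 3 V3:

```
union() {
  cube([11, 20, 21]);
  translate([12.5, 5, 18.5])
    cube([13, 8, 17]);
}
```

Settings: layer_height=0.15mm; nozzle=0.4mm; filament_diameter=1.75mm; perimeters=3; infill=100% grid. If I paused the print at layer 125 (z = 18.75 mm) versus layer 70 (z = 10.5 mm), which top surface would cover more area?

Layer 125 (z = 18.75): the cube (footprint 11×20) is included at this height (area 220.00 mm²); the cube at (12.5, 5) is present — its section is the full 13×8 rectangle (area 104.00 mm²); Combining (union): the 2 present regions are separate (no shared area or edge), so areas and boundary lengths simply add and each stays a separate island — area = 324.00 mm². So its area = 324.00 mm². Layer 70 (z = 10.5): the 11×20 cube contributes its full rectangle (area 220.00 mm²); the cube at (12.5, 5) does not reach this height (z outside [18.5, 35.5]); Taking the union: only the 11×20 cube is present, so the union is just that shape — area = 220.00 mm². So its area = 220.00 mm². Layer 125 is larger (324.00 vs 220.00 mm²).

layer 125 (z = 18.75 mm)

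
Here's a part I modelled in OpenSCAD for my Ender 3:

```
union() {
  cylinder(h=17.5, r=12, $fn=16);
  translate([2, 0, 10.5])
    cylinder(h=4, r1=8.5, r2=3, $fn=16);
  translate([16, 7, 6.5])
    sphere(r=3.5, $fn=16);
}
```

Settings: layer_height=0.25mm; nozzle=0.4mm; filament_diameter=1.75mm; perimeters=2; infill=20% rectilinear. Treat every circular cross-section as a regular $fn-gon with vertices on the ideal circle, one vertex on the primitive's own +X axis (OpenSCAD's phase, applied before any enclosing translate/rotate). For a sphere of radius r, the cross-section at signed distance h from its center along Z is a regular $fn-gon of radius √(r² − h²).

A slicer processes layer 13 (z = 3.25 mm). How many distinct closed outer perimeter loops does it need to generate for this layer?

At z = 3.25 mm: the cylinder: section is a regular 16-gon, circumradius r=12; the cone at (2, 0) is absent (z outside [10.5, 14.5]); the r=3.5 sphere at (16, 7) slices to a regular 16-gon of circumradius 1.299 (√(r²−h²) with h=3.25 from center); Taking the union: the 2 present regions are separate (no shared area or edge), so areas and boundary lengths simply add and each stays a separate island — 2 connected regions. The result has 2 disconnected regions.

2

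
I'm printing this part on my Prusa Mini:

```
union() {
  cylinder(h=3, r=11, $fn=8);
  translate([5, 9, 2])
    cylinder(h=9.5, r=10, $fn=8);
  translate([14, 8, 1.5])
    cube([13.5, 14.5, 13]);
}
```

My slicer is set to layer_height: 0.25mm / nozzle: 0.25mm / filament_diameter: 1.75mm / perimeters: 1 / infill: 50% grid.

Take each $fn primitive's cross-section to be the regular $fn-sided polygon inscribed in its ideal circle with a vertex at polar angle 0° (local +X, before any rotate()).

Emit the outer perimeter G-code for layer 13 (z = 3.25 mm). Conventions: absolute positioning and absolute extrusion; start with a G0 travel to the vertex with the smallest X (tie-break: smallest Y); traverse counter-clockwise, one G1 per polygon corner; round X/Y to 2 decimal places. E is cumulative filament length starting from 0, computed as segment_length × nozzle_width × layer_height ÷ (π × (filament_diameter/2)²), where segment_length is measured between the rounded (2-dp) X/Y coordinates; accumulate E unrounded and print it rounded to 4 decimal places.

At z = 3.25 mm: the cylinder does not reach this height (z outside [0, 3]); the r=10 cylinder at (5, 9) gives a regular 8-gon of circumradius 10 (constant along its height); the 13.5×14.5 cube at (14, 8) contributes its full rectangle; Combining (union): the regions partially overlap (shared area 2.00 mm²), so overlapping operands fuse into one piece — 1 connected region. The outline is a single polygon with 12 vertices. Extrusion per mm of travel: 0.25 × 0.25 / (π × 0.875²) = 0.025984. Accumulating E over each segment gives final E = 2.8462.

G0 X-5.00 Y9.00 Z3.25
G1 X-2.07 Y1.93 E0.1989
G1 X5.00 Y-1.00 E0.3977
G1 X12.07 Y1.93 E0.5966
G1 X14.59 Y8.00 E0.7674
G1 X27.50 Y8.00 E1.1028
G1 X27.50 Y22.50 E1.4796
G1 X14.00 Y22.50 E1.8304
G1 X14.00 Y11.41 E2.1186
G1 X12.07 Y16.07 E2.2496
G1 X5.00 Y19.00 E2.4485
G1 X-2.07 Y16.07 E2.6473
G1 X-5.00 Y9.00 E2.8462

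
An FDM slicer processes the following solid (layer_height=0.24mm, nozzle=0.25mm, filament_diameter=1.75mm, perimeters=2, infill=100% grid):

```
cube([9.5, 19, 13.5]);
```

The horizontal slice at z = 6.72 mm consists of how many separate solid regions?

1

At z = 6.72 mm: the 9.5×19 cube contributes its full rectangle. The result has 1 disconnected region.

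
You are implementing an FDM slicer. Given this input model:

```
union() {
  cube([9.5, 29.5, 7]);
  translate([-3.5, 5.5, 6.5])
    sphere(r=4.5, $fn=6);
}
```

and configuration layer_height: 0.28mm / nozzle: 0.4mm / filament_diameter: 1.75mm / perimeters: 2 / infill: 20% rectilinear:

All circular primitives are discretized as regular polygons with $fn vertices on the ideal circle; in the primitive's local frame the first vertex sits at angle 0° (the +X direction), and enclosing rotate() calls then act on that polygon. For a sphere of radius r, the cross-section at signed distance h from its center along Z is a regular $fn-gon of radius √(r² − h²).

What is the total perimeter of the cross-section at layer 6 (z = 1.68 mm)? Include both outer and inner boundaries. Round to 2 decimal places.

78.00 mm

At z = 1.68 mm: the 9.5×29.5 cube contributes its full rectangle (perimeter 78.00 mm); the sphere at (-3.5, 5.5) is not intersected at this z (|z−center|=4.820 > r=4.5); Taking the union: only the 9.5×29.5 cube is present, so the union is just that shape — boundary = 78.00 mm. Overall, the cross-section is a single solid region. Total boundary length (outer) = 78.00 mm.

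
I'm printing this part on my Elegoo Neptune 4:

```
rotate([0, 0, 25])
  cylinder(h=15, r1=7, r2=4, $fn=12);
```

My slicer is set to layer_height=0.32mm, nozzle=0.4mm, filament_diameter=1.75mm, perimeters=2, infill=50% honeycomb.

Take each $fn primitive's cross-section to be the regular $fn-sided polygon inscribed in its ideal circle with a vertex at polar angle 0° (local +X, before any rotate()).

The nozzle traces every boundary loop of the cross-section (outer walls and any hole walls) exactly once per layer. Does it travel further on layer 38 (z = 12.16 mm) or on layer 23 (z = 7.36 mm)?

layer 23 (z = 7.36 mm)

Layer 38 (z = 12.16): the cone (r1=7→r2=4) has section circumradius 4.568 here — a regular 12-gon (perimeter = 2·12·4.568·sin(180°/12) = 28.37 mm); (whole slice rotated 25° about Z — lengths, areas and connectivity unchanged). So its perimeter = 28.37 mm. Layer 23 (z = 7.36): the cone contributes a regular 12-gon of circumradius 5.528 (interpolated between r1=7 and r2=4 at t=0.491) (perimeter = 2·12·5.528·sin(180°/12) = 34.34 mm); (whole slice rotated 25° about Z — lengths, areas and connectivity unchanged). So its perimeter = 34.34 mm. Layer 23 is larger (34.34 vs 28.37 mm).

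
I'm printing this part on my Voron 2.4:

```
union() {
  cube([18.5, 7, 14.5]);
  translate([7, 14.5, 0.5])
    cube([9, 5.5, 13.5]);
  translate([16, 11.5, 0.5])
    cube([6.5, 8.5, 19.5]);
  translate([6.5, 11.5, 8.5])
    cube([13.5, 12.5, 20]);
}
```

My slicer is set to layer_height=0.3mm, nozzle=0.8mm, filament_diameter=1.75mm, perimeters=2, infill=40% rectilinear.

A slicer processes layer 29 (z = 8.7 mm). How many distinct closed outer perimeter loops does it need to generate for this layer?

2

At z = 8.7 mm: the cube (footprint 18.5×7) is included at this height; the cube at (7, 14.5) is present — its section is the full 9×5.5 rectangle; the 6.5×8.5 cube at (16, 11.5) contributes its full rectangle; the cube at (6.5, 11.5) is present — its section is the full 13.5×12.5 rectangle; Combining (union): the regions partially overlap (shared area 83.50 mm²), so overlapping operands fuse into one piece — 2 connected regions. The result has 2 disconnected regions.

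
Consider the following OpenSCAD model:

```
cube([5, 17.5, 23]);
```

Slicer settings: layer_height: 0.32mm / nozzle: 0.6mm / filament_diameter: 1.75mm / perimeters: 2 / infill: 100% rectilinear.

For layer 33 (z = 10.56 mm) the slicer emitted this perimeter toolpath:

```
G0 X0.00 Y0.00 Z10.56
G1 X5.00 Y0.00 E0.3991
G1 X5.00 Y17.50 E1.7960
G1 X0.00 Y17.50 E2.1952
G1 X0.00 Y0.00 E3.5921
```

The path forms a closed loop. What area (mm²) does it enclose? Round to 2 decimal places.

87.50 mm²

Apply the shoelace formula to the sequence of (X, Y) vertices; enclosed area = 87.50 mm².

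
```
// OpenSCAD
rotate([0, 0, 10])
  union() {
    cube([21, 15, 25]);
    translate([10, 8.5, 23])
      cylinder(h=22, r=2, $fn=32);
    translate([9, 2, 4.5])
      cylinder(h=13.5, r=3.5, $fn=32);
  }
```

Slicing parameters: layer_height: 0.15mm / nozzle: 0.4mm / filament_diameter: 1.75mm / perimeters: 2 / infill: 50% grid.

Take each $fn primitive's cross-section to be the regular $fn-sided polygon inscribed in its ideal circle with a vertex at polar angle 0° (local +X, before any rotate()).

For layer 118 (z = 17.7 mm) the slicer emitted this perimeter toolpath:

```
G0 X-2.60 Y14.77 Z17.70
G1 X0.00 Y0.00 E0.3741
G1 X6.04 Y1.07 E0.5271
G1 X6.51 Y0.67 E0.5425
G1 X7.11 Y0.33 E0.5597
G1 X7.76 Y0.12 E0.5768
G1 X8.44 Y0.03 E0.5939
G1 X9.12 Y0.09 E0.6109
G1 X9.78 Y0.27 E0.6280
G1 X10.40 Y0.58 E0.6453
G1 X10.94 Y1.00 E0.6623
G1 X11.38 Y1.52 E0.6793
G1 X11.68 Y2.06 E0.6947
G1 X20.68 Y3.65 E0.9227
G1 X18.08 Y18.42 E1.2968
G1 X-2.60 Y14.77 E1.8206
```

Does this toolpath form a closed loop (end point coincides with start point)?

Start point (G0): (-2.60, 14.77). End point (last G1): the path returns to the start — closed.

yes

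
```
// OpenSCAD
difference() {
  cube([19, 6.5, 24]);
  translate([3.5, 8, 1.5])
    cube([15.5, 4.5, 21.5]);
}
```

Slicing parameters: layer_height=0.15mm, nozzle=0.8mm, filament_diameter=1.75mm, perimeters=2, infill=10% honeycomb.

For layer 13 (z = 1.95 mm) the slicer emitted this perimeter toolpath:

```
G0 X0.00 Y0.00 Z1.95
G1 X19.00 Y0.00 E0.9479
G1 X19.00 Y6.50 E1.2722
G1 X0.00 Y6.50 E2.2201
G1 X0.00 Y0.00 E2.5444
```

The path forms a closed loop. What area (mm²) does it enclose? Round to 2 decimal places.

123.50 mm²

Apply the shoelace formula to the sequence of (X, Y) vertices; enclosed area = 123.50 mm².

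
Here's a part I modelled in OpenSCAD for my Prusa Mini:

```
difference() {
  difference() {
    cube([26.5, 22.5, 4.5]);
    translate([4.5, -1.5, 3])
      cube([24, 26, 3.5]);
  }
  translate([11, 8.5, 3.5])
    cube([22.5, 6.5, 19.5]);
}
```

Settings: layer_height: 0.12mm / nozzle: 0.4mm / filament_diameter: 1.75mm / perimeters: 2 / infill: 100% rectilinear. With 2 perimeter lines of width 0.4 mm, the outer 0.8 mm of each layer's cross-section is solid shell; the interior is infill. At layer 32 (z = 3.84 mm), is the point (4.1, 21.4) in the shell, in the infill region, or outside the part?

At z = 3.84 mm: the 26.5×22.5 cube contributes its full rectangle; the cube at (4.5, -1.5) is present — its section is the full 24×26 rectangle; After the difference (first − rest): starting from the 26.5×22.5 cube, the 24×26 cube at (4.5, -1.5) partially overlaps it — only the 495.00 mm² overlap (of its 624.00 mm²) is removed, clipping the outline — 1 connected region; the cube at (11, 8.5) is present — its section is the full 22.5×6.5 rectangle; Subtracting the remaining from the first: starting from that combined region, the 22.5×6.5 cube at (11, 8.5) misses the remaining region (no effect) — 1 connected region. Overall, the cross-section is a single solid region. The nearest boundary edge runs (4.50, 22.50)→(4.50, 0.00); distance from the point to it = 0.40 mm. The point is inside the cross-section, 0.40 mm from the nearest boundary — within the 0.8 mm shell band (2 × 0.4).

shell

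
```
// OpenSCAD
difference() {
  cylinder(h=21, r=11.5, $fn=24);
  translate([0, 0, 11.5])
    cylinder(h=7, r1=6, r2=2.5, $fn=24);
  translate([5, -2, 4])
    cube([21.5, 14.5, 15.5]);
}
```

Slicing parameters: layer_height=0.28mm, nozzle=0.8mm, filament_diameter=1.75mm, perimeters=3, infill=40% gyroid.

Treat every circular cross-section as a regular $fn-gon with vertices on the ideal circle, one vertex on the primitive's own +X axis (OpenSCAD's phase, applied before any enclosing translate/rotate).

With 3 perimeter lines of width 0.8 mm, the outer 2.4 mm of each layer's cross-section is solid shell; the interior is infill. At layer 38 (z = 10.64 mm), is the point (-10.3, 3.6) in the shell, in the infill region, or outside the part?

At z = 10.64 mm: the r=11.5 cylinder contributes a regular 24-gon of circumradius 11.5; the cone is absent (z outside [11.5, 18.5]); the cube at (5, -2) (footprint 21.5×14.5) is included at this height; Subtracting the remaining from the first: starting from the r=11.5 cylinder, the 21.5×14.5 cube at (5, -2) partially overlaps it — only the 60.15 mm² overlap (of its 311.75 mm²) is removed, clipping the outline — 1 connected region. Overall, the cross-section is a single solid region. The nearest boundary edge runs (-11.11, 2.98)→(-9.96, 5.75); distance from the point to it = 0.51 mm. The point is inside the cross-section, 0.51 mm from the nearest boundary — within the 2.4 mm shell band (3 × 0.8).

shell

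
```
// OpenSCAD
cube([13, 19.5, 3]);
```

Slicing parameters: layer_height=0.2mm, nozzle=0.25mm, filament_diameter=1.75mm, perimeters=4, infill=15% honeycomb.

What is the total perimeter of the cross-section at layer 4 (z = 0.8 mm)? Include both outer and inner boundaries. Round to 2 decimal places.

At z = 0.8 mm: the 13×19.5 cube contributes its full rectangle (perimeter 65.00 mm). Overall, the cross-section is a single solid region. Total boundary length (outer) = 65.00 mm.

65.00 mm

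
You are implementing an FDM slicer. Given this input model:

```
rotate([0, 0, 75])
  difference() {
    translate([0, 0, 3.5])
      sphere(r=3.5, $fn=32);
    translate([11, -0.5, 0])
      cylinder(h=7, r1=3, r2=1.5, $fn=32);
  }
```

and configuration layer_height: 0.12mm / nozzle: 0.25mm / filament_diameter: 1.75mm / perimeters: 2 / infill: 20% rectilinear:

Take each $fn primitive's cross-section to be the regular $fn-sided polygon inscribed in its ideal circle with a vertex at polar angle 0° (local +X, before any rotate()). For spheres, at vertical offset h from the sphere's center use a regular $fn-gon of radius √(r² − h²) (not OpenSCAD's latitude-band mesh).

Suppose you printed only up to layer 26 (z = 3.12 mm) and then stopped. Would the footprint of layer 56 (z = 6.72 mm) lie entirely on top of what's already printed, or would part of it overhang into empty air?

Compare the two slices. At z = 3.12: the sphere: section is a regular 32-gon, circumradius = √(r²−h²) = √(3.5²−0.38²) = 3.479 (area = (32/2)·3.479²·sin(360°/32) = 37.79 mm²); the cone at (11, -0.5) contributes a regular 32-gon of circumradius 2.331 (interpolated between r1=3 and r2=1.5 at t=0.446) (area = (32/2)·2.331²·sin(360°/32) = 16.97 mm²); Taking the first minus the rest: starting from the r=3.5 sphere (37.79 mm²), the cone at (11, -0.5) misses the remaining region (no effect) — area = 37.79 mm²; (whole slice rotated 75° about Z — lengths, areas and connectivity unchanged). At z = 6.72: the sphere: section is a regular 32-gon, circumradius = √(r²−h²) = √(3.5²−3.22²) = 1.372 (area = (32/2)·1.372²·sin(360°/32) = 5.87 mm²); the cone at (11, -0.5): at t=0.960 of its height the radius interpolates to r₁+(r₂−r₁)t = 1.560, giving a regular 32-gon of that circumradius (area = (32/2)·1.560²·sin(360°/32) = 7.60 mm²); Subtracting the remaining from the first: starting from the r=3.5 sphere (5.87 mm²), the cone at (11, -0.5) misses the remaining region (no effect) — area = 5.87 mm²; (whole slice rotated 75° about Z — lengths, areas and connectivity unchanged). Checking containment: the cross-section at z = 6.72 is a subset of the cross-section at z = 3.12.

entirely on top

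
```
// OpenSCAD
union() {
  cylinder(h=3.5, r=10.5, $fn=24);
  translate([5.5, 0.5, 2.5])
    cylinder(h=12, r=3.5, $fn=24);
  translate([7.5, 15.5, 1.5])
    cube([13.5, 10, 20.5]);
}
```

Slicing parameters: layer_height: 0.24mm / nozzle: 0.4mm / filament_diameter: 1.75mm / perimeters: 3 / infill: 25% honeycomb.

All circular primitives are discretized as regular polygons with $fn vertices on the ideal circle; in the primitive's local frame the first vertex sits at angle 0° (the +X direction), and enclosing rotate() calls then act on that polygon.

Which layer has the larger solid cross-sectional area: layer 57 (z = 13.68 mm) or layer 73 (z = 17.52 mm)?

Layer 57 (z = 13.68): the cylinder is absent (z outside [0, 3.5]); the cylinder at (5.5, 0.5): section is a regular 24-gon, circumradius r=3.5 (area = (24/2)·3.500²·sin(360°/24) = 38.05 mm²); the 13.5×10 cube at (7.5, 15.5) contributes its full rectangle (area 135.00 mm²); Merging all regions: the 2 present regions are separate (no shared area or edge), so areas and boundary lengths simply add and each stays a separate island — area = 173.05 mm². So its area = 173.05 mm². Layer 73 (z = 17.52): the cylinder does not reach this height (z outside [0, 3.5]); the cylinder at (5.5, 0.5) is absent (z outside [2.5, 14.5]); the 13.5×10 cube at (7.5, 15.5) contributes its full rectangle (area 135.00 mm²); Merging all regions: only the 13.5×10 cube at (7.5, 15.5) is present, so the union is just that shape — area = 135.00 mm². So its area = 135.00 mm². Layer 57 is larger (173.05 vs 135.00 mm²).

layer 57 (z = 13.68 mm)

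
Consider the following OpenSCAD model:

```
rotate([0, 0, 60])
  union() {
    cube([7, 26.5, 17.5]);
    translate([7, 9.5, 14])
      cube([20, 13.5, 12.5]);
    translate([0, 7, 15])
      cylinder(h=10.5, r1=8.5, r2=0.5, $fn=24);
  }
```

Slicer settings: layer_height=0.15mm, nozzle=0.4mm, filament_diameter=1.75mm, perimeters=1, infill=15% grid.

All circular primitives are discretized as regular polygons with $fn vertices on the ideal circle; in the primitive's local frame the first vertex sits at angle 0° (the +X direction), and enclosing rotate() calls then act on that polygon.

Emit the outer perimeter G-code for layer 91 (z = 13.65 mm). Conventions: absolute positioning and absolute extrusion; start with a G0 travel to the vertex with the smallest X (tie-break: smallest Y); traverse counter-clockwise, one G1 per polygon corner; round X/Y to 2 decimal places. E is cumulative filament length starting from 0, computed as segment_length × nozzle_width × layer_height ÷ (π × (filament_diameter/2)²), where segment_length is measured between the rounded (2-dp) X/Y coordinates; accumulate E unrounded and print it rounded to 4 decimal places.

At z = 13.65 mm: the 7×26.5 cube contributes its full rectangle; the cube at (7, 9.5) does not reach this height (z outside [14, 26.5]); the cone at (0, 7) is absent (z outside [15, 25.5]); Combining (union): only the 7×26.5 cube is present, so the union is just that shape — 1 connected region; (whole slice rotated 60° about Z — lengths, areas and connectivity unchanged). The outline is a single polygon with 4 vertices. Extrusion per mm of travel: 0.4 × 0.15 / (π × 0.875²) = 0.024945. Accumulating E over each segment gives final E = 1.6712.

G0 X-22.95 Y13.25 Z13.65
G1 X0.00 Y0.00 E0.6611
G1 X3.50 Y6.06 E0.8356
G1 X-19.45 Y19.31 E1.4967
G1 X-22.95 Y13.25 E1.6712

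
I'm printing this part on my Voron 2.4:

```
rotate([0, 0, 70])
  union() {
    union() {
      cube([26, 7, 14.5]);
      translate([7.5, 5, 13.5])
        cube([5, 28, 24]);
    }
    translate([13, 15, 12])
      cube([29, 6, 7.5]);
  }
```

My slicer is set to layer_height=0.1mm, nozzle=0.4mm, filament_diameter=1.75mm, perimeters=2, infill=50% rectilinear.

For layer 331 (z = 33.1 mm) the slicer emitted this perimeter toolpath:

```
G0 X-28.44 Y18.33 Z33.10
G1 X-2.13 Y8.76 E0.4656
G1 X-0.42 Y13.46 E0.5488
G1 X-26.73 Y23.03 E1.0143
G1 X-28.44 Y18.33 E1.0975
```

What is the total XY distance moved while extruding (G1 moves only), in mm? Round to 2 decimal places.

66.00 mm

Sum the Euclidean lengths of each G1 segment: total = 66.00 mm.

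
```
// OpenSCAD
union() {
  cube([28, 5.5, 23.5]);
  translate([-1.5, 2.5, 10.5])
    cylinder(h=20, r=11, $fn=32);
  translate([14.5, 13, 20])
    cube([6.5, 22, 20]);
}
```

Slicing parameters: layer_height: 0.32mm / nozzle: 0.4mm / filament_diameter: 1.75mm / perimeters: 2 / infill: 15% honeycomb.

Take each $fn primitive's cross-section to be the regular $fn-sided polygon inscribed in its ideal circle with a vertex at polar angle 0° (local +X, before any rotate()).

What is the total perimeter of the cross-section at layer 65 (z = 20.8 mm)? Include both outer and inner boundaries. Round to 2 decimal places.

At z = 20.8 mm: the cube is present — its section is the full 28×5.5 rectangle (perimeter 67.00 mm); the r=11 cylinder at (-1.5, 2.5) contributes a regular 32-gon of circumradius 11 (perimeter = 2·32·11.000·sin(180°/32) = 69.00 mm); the 6.5×22 cube at (14.5, 13) contributes its full rectangle (perimeter 57.00 mm); Combining (union): the regions partially overlap (shared area 51.41 mm²), so the edge portions inside another operand are dropped and the merged outline is re-measured after clipping — boundary = 163.72 mm. Overall, the cross-section has 2 separate islands. Total boundary length (outer) = 163.72 mm.

163.72 mm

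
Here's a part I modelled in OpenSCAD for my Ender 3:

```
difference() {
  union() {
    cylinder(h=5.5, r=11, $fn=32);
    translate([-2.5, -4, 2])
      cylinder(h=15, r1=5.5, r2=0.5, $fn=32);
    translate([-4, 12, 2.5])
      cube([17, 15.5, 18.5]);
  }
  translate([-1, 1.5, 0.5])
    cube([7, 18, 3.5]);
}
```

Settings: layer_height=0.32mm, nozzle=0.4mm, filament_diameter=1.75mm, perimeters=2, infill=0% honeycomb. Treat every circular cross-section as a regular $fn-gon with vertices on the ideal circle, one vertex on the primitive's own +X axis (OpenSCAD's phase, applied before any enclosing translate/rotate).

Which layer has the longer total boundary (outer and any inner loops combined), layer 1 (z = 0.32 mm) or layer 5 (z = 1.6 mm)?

layer 5 (z = 1.6 mm)

Layer 1 (z = 0.32): the r=11 cylinder contributes a regular 32-gon of circumradius 11 (perimeter = 2·32·11.000·sin(180°/32) = 69.00 mm); the cone at (-2.5, -4) is not intersected at this z (z outside [2, 17]); the cube at (-4, 12) is absent (z outside [2.5, 21]); Taking the union: only the r=11 cylinder is present, so the union is just that shape — boundary = 69.00 mm; the cube at (-1, 1.5) is absent (z outside [0.5, 4]); After the difference (first − rest): none of the subtracted shapes is present at this height, so that combined region is unchanged — boundary = 69.00 mm. So its perimeter = 69.00 mm. Layer 5 (z = 1.6): the cylinder: section is a regular 32-gon, circumradius r=11 (perimeter = 2·32·11.000·sin(180°/32) = 69.00 mm); the cone at (-2.5, -4) does not reach this height (z outside [2, 17]); the cube at (-4, 12) is absent (z outside [2.5, 21]); Merging all regions: only the r=11 cylinder is present, so the union is just that shape — boundary = 69.00 mm; the 7×18 cube at (-1, 1.5) contributes its full rectangle (perimeter 50.00 mm); After the difference (first − rest): starting from the result so far, the 7×18 cube at (-1, 1.5) partially overlaps it — only the 62.79 mm² overlap (of its 126.00 mm²) is removed, clipping the outline — boundary = 85.76 mm. So its perimeter = 85.76 mm. Layer 5 is larger (85.76 vs 69.00 mm).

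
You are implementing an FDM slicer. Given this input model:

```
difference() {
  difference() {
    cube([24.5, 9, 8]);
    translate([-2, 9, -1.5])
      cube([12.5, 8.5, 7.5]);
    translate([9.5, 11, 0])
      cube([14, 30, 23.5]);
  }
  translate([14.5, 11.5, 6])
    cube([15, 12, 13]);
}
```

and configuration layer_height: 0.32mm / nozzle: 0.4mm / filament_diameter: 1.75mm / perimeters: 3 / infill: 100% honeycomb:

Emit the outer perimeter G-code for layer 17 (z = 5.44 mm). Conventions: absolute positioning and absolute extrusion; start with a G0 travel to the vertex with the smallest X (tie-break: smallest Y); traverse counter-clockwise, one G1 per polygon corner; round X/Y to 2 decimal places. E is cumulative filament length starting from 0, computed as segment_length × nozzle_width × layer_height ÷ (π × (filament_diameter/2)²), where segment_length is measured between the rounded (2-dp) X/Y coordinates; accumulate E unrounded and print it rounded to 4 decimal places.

At z = 5.44 mm: the cube (footprint 24.5×9) is included at this height; the cube at (-2, 9) is present — its section is the full 12.5×8.5 rectangle; the cube at (9.5, 11) is present — its section is the full 14×30 rectangle; Taking the first minus the rest: starting from the 24.5×9 cube, the 12.5×8.5 cube at (-2, 9) misses the remaining region (no effect); the 14×30 cube at (9.5, 11) misses the remaining region (no effect) — 1 connected region; the cube at (14.5, 11.5) is not intersected at this z (z outside [6, 19]); Taking the first minus the rest: none of the subtracted shapes is present at this height, so the result so far is unchanged — 1 connected region. The outline is a single polygon with 4 vertices. Extrusion per mm of travel: 0.4 × 0.32 / (π × 0.875²) = 0.053216. Accumulating E over each segment gives final E = 3.5655.

G0 X0.00 Y0.00 Z5.44
G1 X24.50 Y0.00 E1.3038
G1 X24.50 Y9.00 E1.7827
G1 X0.00 Y9.00 E3.0865
G1 X0.00 Y0.00 E3.5655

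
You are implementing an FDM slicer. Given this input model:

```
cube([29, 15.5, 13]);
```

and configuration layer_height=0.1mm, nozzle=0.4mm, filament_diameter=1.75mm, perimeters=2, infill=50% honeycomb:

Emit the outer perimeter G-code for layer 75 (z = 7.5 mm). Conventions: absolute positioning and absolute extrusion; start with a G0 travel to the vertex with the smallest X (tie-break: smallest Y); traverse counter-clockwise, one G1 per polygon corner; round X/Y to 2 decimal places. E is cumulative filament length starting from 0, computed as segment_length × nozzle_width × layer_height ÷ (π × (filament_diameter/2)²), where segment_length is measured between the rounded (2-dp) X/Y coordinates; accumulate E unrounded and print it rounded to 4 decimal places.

G0 X0.00 Y0.00 Z7.50
G1 X29.00 Y0.00 E0.4823
G1 X29.00 Y15.50 E0.7400
G1 X0.00 Y15.50 E1.2223
G1 X0.00 Y0.00 E1.4801

At z = 7.5 mm: the 29×15.5 cube contributes its full rectangle. The outline is a single polygon with 4 vertices. Extrusion per mm of travel: 0.4 × 0.1 / (π × 0.875²) = 0.016630. Accumulating E over each segment gives final E = 1.4801.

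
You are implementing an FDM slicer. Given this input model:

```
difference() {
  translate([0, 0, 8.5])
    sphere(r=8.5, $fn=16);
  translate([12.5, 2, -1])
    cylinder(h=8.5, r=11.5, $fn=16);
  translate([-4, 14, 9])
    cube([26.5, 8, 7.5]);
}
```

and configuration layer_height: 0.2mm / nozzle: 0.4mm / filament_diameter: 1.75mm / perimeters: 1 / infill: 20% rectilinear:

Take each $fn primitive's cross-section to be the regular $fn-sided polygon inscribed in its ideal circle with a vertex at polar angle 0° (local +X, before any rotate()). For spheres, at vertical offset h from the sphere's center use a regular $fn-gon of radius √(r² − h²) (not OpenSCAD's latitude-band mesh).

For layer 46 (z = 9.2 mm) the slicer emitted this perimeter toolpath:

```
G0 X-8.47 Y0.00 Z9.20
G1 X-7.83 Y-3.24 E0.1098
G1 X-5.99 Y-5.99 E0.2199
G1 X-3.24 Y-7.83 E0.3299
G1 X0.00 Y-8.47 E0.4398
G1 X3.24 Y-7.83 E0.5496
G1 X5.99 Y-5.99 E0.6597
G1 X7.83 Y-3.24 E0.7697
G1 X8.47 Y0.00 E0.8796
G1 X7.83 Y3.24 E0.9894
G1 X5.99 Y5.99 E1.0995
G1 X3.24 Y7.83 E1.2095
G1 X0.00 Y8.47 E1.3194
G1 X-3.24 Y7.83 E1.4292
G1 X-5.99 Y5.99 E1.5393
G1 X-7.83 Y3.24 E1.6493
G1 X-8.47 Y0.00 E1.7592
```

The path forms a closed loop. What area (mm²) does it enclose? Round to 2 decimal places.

219.75 mm²

Apply the shoelace formula to the sequence of (X, Y) vertices; enclosed area = 219.75 mm².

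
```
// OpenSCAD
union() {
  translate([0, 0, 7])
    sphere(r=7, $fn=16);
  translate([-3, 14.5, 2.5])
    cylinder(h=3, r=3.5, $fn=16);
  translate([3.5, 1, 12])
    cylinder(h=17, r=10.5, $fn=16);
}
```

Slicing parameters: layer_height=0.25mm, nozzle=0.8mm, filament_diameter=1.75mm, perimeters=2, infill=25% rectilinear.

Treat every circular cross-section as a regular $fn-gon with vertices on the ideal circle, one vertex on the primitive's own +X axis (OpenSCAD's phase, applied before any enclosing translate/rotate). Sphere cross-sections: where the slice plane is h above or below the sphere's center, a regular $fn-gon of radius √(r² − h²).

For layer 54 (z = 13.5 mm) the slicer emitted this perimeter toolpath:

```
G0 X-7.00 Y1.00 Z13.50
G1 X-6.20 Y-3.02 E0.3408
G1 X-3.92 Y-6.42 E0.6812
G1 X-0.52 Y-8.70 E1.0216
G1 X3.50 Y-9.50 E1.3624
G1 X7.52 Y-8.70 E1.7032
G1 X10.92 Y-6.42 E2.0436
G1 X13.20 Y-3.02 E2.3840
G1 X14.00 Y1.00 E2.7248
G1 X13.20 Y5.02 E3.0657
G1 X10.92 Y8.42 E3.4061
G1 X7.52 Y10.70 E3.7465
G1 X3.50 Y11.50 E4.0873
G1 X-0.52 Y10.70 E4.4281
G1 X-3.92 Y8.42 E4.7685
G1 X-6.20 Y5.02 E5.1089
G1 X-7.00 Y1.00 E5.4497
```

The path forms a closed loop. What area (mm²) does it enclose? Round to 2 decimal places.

337.42 mm²

Apply the shoelace formula to the sequence of (X, Y) vertices; enclosed area = 337.42 mm².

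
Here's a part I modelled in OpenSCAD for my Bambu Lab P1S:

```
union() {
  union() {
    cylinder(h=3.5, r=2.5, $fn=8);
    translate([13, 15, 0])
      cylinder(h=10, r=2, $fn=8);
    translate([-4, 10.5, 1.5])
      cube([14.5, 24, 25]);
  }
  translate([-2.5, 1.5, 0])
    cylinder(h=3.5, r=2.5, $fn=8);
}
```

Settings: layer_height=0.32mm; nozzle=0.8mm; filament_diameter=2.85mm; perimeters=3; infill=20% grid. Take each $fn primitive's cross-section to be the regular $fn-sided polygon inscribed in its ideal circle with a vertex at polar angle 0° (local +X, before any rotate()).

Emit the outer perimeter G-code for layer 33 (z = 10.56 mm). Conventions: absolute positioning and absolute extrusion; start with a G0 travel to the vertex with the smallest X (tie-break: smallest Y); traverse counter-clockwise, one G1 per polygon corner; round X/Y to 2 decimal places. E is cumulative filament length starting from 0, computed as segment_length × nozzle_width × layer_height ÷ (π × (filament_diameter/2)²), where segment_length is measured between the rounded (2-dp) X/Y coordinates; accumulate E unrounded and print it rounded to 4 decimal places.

At z = 10.56 mm: the cylinder is not intersected at this z (z outside [0, 3.5]); the cylinder at (13, 15) is not intersected at this z (z outside [0, 10]); the 14.5×24 cube at (-4, 10.5) contributes its full rectangle; Merging all regions: only the 14.5×24 cube at (-4, 10.5) is present, so the union is just that shape — 1 connected region; the cylinder at (-2.5, 1.5) does not reach this height (z outside [0, 3.5]); Merging all regions: only the result so far is present, so the union is just that shape — 1 connected region. The outline is a single polygon with 4 vertices. Extrusion per mm of travel: 0.8 × 0.32 / (π × 1.425²) = 0.040129. Accumulating E over each segment gives final E = 3.0899.

G0 X-4.00 Y10.50 Z10.56
G1 X10.50 Y10.50 E0.5819
G1 X10.50 Y34.50 E1.5450
G1 X-4.00 Y34.50 E2.1268
G1 X-4.00 Y10.50 E3.0899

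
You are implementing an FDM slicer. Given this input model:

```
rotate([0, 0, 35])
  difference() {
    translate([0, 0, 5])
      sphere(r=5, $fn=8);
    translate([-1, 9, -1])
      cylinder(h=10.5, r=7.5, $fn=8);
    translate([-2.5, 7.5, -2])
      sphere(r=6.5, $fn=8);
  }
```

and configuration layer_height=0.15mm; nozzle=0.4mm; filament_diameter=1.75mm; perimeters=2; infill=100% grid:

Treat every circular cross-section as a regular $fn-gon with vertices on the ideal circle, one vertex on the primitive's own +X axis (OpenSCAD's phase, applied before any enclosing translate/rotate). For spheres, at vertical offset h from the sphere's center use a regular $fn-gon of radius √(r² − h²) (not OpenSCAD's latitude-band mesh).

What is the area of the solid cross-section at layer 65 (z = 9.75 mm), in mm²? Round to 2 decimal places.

At z = 9.75 mm: the r=5 sphere contributes a regular 8-gon of circumradius √(5²−4.75²) = 1.561 (area = (8/2)·1.561²·sin(360°/8) = 6.89 mm²); the cylinder at (-1, 9) does not reach this height (z outside [-1, 9.5]); the sphere at (-2.5, 7.5) is absent (|z−center|=11.750 > r=6.5); Taking the first minus the rest: none of the subtracted shapes is present at this height, so the r=5 sphere is unchanged — area = 6.89 mm²; (rotated 35° about Z; rotation is an isometry so areas/perimeters/island counts are preserved). Overall, the cross-section is a single solid region. Net area = 6.89 mm².

6.89 mm²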